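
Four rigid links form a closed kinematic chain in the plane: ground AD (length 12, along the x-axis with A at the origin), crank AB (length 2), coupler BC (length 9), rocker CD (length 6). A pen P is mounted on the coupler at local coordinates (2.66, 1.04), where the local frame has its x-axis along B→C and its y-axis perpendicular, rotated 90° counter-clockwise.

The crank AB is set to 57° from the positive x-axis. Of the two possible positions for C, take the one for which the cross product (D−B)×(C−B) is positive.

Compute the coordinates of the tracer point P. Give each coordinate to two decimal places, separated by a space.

A=(0,0), D=(12.00,0)
B = A + 2.00·(cos57°, sin57°) = (1.0893, 1.6773)
|BD| = 11.0389
circle(B,9.00) ∩ circle(D,6.00): a=7.5577, h=4.8868
  candidates: C₊=(9.3018,5.3591) cross=53.945; C₋=(7.8167,-4.3011) cross=-53.945
  mode + wants cross > 0 → take C=(9.3018,5.3591) (cross=53.945)
ex = (C−B)/|BC| = (0.9125,0.4091); ey = (-0.4091,0.9125)
P = B + 2.66·ex + 1.04·ey = (3.0911,3.7145)

3.09 3.71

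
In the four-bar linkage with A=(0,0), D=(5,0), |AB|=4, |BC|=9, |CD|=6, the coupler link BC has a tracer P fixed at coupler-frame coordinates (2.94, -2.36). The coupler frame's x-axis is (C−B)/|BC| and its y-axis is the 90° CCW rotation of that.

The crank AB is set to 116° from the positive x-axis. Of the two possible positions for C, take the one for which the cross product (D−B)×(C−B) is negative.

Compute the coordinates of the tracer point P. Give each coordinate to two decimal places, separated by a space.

-2.92 0.01

A=(0,0), D=(5.00,0)
B = A + 4.00·(cos116°, sin116°) = (-1.7535, 3.5952)
|BD| = 7.6508
circle(B,9.00) ∩ circle(D,6.00): a=6.7663, h=5.9344
  candidates: C₊=(7.0078,5.6541) cross=45.403; C₋=(1.4306,-4.8228) cross=-45.403
  mode - wants cross < 0 → take C=(1.4306,-4.8228) (cross=-45.403)
ex = (C−B)/|BC| = (0.3538,-0.9353); ey = (0.9353,0.3538)
P = B + 2.94·ex + -2.36·ey = (-2.9207,0.0104)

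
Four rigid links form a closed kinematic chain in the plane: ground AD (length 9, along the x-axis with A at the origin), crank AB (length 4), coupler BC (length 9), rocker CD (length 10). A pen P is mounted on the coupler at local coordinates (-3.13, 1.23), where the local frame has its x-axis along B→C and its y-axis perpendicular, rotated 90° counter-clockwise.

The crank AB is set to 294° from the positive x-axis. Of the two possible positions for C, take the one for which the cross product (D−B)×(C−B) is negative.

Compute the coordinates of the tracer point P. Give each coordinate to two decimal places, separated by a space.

0.25 -0.58

A=(0,0), D=(9.00,0)
B = A + 4.00·(cos294°, sin294°) = (1.6269, -3.6542)
|BD| = 8.2289
circle(B,9.00) ∩ circle(D,10.00): a=2.9600, h=8.4993
  candidates: C₊=(0.5048,5.2756) cross=69.940; C₋=(8.0533,-9.9551) cross=-69.940
  mode - wants cross < 0 → take C=(8.0533,-9.9551) (cross=-69.940)
ex = (C−B)/|BC| = (0.7140,-0.7001); ey = (0.7001,0.7140)
P = B + -3.13·ex + 1.23·ey = (0.2531,-0.5846)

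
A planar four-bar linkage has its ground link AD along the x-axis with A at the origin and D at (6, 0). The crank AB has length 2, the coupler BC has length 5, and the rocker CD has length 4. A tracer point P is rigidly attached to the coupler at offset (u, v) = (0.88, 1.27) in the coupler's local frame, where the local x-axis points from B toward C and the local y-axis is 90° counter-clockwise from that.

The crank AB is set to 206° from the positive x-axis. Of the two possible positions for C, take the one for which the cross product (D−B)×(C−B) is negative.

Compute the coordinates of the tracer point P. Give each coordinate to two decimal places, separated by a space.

-0.54 0.03

A=(0,0), D=(6.00,0)
B = A + 2.00·(cos206°, sin206°) = (-1.7976, -0.8767)
|BD| = 7.8467
circle(B,5.00) ∩ circle(D,4.00): a=4.4968, h=2.1859
  candidates: C₊=(2.4269,1.7980) cross=17.152; C₋=(2.9153,-2.5465) cross=-17.152
  mode - wants cross < 0 → take C=(2.9153,-2.5465) (cross=-17.152)
ex = (C−B)/|BC| = (0.9426,-0.3340); ey = (0.3340,0.9426)
P = B + 0.88·ex + 1.27·ey = (-0.5440,0.0265)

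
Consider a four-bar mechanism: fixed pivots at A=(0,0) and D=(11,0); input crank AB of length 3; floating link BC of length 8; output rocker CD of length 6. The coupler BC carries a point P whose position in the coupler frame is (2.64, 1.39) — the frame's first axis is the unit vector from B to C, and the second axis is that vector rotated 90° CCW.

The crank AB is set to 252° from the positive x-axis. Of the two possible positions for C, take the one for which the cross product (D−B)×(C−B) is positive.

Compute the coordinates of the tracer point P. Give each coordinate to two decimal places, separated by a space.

A=(0,0), D=(11.00,0)
B = A + 3.00·(cos252°, sin252°) = (-0.9271, -2.8532)
|BD| = 12.2636
circle(B,8.00) ∩ circle(D,6.00): a=7.2734, h=3.3314
  candidates: C₊=(5.3717,2.0790) cross=40.854; C₋=(6.9218,-4.4009) cross=-40.854
  mode + wants cross > 0 → take C=(5.3717,2.0790) (cross=40.854)
ex = (C−B)/|BC| = (0.7873,0.6165); ey = (-0.6165,0.7873)
P = B + 2.64·ex + 1.39·ey = (0.2946,-0.1312)

0.29 -0.13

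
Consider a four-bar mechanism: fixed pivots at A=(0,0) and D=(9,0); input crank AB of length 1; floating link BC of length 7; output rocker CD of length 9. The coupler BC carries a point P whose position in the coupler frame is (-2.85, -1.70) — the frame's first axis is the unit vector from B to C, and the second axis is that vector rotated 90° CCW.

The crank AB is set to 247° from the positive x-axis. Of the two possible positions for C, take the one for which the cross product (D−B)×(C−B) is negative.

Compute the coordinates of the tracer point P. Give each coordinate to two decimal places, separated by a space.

A=(0,0), D=(9.00,0)
B = A + 1.00·(cos247°, sin247°) = (-0.3907, -0.9205)
|BD| = 9.4357
circle(B,7.00) ∩ circle(D,9.00): a=3.0222, h=6.3140
  candidates: C₊=(2.0011,5.6582) cross=59.577; C₋=(3.2330,-6.9095) cross=-59.577
  mode - wants cross < 0 → take C=(3.2330,-6.9095) (cross=-59.577)
ex = (C−B)/|BC| = (0.5177,-0.8556); ey = (0.8556,0.5177)
P = B + -2.85·ex + -1.70·ey = (-3.3206,0.6378)

-3.32 0.64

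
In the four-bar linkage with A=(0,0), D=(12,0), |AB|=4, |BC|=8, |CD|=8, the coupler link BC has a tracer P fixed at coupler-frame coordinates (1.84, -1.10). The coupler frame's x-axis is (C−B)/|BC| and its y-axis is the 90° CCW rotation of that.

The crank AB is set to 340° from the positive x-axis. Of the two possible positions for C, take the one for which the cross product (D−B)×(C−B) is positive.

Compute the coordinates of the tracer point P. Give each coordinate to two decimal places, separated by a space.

5.47 -0.08

A=(0,0), D=(12.00,0)
B = A + 4.00·(cos340°, sin340°) = (3.7588, -1.3681)
|BD| = 8.3540
circle(B,8.00) ∩ circle(D,8.00): a=4.1770, h=6.8229
  candidates: C₊=(6.7620,6.0468) cross=56.999; C₋=(8.9967,-7.4149) cross=-56.999
  mode + wants cross > 0 → take C=(6.7620,6.0468) (cross=56.999)
ex = (C−B)/|BC| = (0.3754,0.9269); ey = (-0.9269,0.3754)
P = B + 1.84·ex + -1.10·ey = (5.4691,-0.0756)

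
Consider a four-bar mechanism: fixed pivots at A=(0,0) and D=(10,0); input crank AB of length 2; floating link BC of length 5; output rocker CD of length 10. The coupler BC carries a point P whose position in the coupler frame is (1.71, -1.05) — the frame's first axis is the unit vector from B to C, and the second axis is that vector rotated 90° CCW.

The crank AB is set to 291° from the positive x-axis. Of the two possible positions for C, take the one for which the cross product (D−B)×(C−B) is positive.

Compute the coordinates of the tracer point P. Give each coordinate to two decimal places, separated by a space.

1.69 -0.11

A=(0,0), D=(10.00,0)
B = A + 2.00·(cos291°, sin291°) = (0.7167, -1.8672)
|BD| = 9.4692
circle(B,5.00) ∩ circle(D,10.00): a=0.7744, h=4.9397
  candidates: C₊=(0.5019,3.1282) cross=46.775; C₋=(2.4499,-6.5572) cross=-46.775
  mode + wants cross > 0 → take C=(0.5019,3.1282) (cross=46.775)
ex = (C−B)/|BC| = (-0.0430,0.9991); ey = (-0.9991,-0.0430)
P = B + 1.71·ex + -1.05·ey = (1.6923,-0.1136)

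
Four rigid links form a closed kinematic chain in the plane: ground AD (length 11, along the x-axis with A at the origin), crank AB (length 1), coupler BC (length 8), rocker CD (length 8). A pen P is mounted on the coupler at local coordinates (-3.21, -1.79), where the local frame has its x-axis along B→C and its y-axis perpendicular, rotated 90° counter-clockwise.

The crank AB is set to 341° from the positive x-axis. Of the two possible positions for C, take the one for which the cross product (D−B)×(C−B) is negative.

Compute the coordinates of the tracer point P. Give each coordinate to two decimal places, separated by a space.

-2.51 0.93

A=(0,0), D=(11.00,0)
B = A + 1.00·(cos341°, sin341°) = (0.9455, -0.3256)
|BD| = 10.0598
circle(B,8.00) ∩ circle(D,8.00): a=5.0299, h=6.2210
  candidates: C₊=(5.7714,6.0549) cross=62.581; C₋=(6.1741,-6.3805) cross=-62.581
  mode - wants cross < 0 → take C=(6.1741,-6.3805) (cross=-62.581)
ex = (C−B)/|BC| = (0.6536,-0.7569); ey = (0.7569,0.6536)
P = B + -3.21·ex + -1.79·ey = (-2.5072,0.9341)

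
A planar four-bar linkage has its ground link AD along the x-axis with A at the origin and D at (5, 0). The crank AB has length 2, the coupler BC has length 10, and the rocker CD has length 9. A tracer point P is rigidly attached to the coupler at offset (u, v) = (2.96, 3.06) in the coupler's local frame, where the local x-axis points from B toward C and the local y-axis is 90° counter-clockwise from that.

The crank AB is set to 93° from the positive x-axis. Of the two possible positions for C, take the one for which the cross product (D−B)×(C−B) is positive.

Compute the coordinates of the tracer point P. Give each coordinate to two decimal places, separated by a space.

0.04 6.25

A=(0,0), D=(5.00,0)
B = A + 2.00·(cos93°, sin93°) = (-0.1047, 1.9973)
|BD| = 5.4815
circle(B,10.00) ∩ circle(D,9.00): a=4.4739, h=8.9434
  candidates: C₊=(7.3203,8.6958) cross=49.023; C₋=(0.8030,-7.9615) cross=-49.023
  mode + wants cross > 0 → take C=(7.3203,8.6958) (cross=49.023)
ex = (C−B)/|BC| = (0.7425,0.6699); ey = (-0.6699,0.7425)
P = B + 2.96·ex + 3.06·ey = (0.0434,6.2521)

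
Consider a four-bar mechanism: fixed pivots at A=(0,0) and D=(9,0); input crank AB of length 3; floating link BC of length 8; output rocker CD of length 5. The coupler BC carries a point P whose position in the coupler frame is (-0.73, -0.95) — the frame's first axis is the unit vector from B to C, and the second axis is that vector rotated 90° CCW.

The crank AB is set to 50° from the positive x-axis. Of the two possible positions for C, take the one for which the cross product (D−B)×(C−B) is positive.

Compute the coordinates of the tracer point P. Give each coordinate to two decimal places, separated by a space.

A=(0,0), D=(9.00,0)
B = A + 3.00·(cos50°, sin50°) = (1.9284, 2.2981)
|BD| = 7.4357
circle(B,8.00) ∩ circle(D,5.00): a=6.3403, h=4.8785
  candidates: C₊=(9.4661,4.9782) cross=36.275; C₋=(6.4505,-4.3012) cross=-36.275
  mode + wants cross > 0 → take C=(9.4661,4.9782) (cross=36.275)
ex = (C−B)/|BC| = (0.9422,0.3350); ey = (-0.3350,0.9422)
P = B + -0.73·ex + -0.95·ey = (1.5588,1.1585)

1.56 1.16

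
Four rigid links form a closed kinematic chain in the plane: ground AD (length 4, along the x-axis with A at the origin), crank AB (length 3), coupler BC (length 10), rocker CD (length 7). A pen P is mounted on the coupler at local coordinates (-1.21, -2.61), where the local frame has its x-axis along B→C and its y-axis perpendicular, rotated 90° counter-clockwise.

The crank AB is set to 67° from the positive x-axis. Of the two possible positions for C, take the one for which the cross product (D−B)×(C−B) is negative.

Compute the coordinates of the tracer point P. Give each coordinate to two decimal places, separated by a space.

A=(0,0), D=(4.00,0)
B = A + 3.00·(cos67°, sin67°) = (1.1722, 2.7615)
|BD| = 3.9525
circle(B,10.00) ∩ circle(D,7.00): a=8.4278, h=5.3825
  candidates: C₊=(10.9624,0.7241) cross=21.275; C₋=(3.4412,-6.9777) cross=-21.275
  mode - wants cross < 0 → take C=(3.4412,-6.9777) (cross=-21.275)
ex = (C−B)/|BC| = (0.2269,-0.9739); ey = (0.9739,0.2269)
P = B + -1.21·ex + -2.61·ey = (-1.6443,3.3477)

-1.64 3.35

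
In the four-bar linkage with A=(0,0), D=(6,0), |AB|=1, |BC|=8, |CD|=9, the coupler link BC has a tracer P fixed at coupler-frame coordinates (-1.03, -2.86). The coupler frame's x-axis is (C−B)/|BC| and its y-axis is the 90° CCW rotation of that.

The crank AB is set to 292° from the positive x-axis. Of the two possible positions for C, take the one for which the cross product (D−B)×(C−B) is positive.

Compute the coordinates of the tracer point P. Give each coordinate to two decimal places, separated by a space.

A=(0,0), D=(6.00,0)
B = A + 1.00·(cos292°, sin292°) = (0.3746, -0.9272)
|BD| = 5.7013
circle(B,8.00) ∩ circle(D,9.00): a=1.3598, h=7.8836
  candidates: C₊=(0.4342,7.0726) cross=44.947; C₋=(2.9983,-8.4847) cross=-44.947
  mode + wants cross > 0 → take C=(0.4342,7.0726) (cross=44.947)
ex = (C−B)/|BC| = (0.0074,1.0000); ey = (-1.0000,0.0074)
P = B + -1.03·ex + -2.86·ey = (3.2269,-1.9785)

3.23 -1.98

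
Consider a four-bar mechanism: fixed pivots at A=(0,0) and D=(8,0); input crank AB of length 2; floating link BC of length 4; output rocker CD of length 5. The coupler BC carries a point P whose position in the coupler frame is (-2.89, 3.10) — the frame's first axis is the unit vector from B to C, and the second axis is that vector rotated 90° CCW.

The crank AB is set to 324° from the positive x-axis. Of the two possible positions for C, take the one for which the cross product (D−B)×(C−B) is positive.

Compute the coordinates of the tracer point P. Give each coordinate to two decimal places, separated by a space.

A=(0,0), D=(8.00,0)
B = A + 2.00·(cos324°, sin324°) = (1.6180, -1.1756)
|BD| = 6.4893
circle(B,4.00) ∩ circle(D,5.00): a=2.5512, h=3.0808
  candidates: C₊=(3.5689,2.3164) cross=19.992; C₋=(4.6851,-3.7432) cross=-19.992
  mode + wants cross > 0 → take C=(3.5689,2.3164) (cross=19.992)
ex = (C−B)/|BC| = (0.4877,0.8730); ey = (-0.8730,0.4877)
P = B + -2.89·ex + 3.10·ey = (-2.4978,-2.1866)

-2.50 -2.19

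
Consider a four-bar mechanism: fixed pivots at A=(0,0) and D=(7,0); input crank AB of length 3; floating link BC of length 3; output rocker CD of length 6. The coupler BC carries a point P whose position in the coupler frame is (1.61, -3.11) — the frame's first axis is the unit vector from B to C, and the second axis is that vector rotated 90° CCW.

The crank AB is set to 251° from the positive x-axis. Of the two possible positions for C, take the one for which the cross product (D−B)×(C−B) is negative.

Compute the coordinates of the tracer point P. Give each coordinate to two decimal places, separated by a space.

A=(0,0), D=(7.00,0)
B = A + 3.00·(cos251°, sin251°) = (-0.9767, -2.8366)
|BD| = 8.4660
circle(B,3.00) ∩ circle(D,6.00): a=2.6384, h=1.4279
  candidates: C₊=(1.0308,-0.6072) cross=12.088; C₋=(1.9876,-3.2979) cross=-12.088
  mode - wants cross < 0 → take C=(1.9876,-3.2979) (cross=-12.088)
ex = (C−B)/|BC| = (0.9881,-0.1538); ey = (0.1538,0.9881)
P = B + 1.61·ex + -3.11·ey = (0.1359,-6.1571)

0.14 -6.16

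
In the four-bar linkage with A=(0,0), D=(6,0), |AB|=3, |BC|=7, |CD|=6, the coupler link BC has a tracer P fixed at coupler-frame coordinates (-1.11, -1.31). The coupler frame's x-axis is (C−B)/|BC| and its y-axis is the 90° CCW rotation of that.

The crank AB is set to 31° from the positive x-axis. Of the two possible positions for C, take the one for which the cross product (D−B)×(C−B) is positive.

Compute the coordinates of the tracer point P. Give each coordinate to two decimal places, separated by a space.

2.40 -0.16

A=(0,0), D=(6.00,0)
B = A + 3.00·(cos31°, sin31°) = (2.5715, 1.5451)
|BD| = 3.7606
circle(B,7.00) ∩ circle(D,6.00): a=3.6087, h=5.9981
  candidates: C₊=(8.3260,5.5308) cross=22.556; C₋=(3.3971,-5.4060) cross=-22.556
  mode + wants cross > 0 → take C=(8.3260,5.5308) (cross=22.556)
ex = (C−B)/|BC| = (0.8221,0.5694); ey = (-0.5694,0.8221)
P = B + -1.11·ex + -1.31·ey = (2.4049,-0.1638)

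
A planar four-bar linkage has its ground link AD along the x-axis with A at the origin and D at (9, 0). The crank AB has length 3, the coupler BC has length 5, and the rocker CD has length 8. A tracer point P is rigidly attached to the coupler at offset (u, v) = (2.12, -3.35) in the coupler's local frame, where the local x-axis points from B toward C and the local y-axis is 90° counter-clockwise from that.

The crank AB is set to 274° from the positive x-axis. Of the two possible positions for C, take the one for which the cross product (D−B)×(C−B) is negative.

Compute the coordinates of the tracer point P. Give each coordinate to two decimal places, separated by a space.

A=(0,0), D=(9.00,0)
B = A + 3.00·(cos274°, sin274°) = (0.2093, -2.9927)
|BD| = 9.2862
circle(B,5.00) ∩ circle(D,8.00): a=2.5432, h=4.3049
  candidates: C₊=(1.2294,1.9021) cross=39.976; C₋=(4.0041,-6.2483) cross=-39.976
  mode - wants cross < 0 → take C=(4.0041,-6.2483) (cross=-39.976)
ex = (C−B)/|BC| = (0.7590,-0.6511); ey = (0.6511,0.7590)
P = B + 2.12·ex + -3.35·ey = (-0.3630,-6.9156)

-0.36 -6.92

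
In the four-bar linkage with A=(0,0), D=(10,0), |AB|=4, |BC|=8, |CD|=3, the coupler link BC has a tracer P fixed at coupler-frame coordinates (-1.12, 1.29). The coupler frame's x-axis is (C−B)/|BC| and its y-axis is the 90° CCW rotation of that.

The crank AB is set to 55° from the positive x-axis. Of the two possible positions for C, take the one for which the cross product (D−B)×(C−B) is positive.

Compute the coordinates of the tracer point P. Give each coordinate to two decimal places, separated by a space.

A=(0,0), D=(10.00,0)
B = A + 4.00·(cos55°, sin55°) = (2.2943, 3.2766)
|BD| = 8.3734
circle(B,8.00) ∩ circle(D,3.00): a=7.4709, h=2.8610
  candidates: C₊=(10.2890,2.9860) cross=23.957; C₋=(8.0499,-2.2797) cross=-23.957
  mode + wants cross > 0 → take C=(10.2890,2.9860) (cross=23.957)
ex = (C−B)/|BC| = (0.9993,-0.0363); ey = (0.0363,0.9993)
P = B + -1.12·ex + 1.29·ey = (1.2219,4.6064)

1.22 4.61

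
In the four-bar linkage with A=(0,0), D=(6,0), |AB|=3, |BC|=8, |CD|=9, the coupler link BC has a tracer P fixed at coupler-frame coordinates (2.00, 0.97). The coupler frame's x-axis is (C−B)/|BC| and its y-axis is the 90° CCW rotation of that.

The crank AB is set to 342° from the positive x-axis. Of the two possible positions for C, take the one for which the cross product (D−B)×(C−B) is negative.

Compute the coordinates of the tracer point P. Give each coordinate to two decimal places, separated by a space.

A=(0,0), D=(6.00,0)
B = A + 3.00·(cos342°, sin342°) = (2.8532, -0.9271)
|BD| = 3.2805
circle(B,8.00) ∩ circle(D,9.00): a=-0.9508, h=7.9433
  candidates: C₊=(-0.3035,6.4238) cross=26.058; C₋=(4.1859,-8.8153) cross=-26.058
  mode - wants cross < 0 → take C=(4.1859,-8.8153) (cross=-26.058)
ex = (C−B)/|BC| = (0.1666,-0.9860); ey = (0.9860,0.1666)
P = B + 2.00·ex + 0.97·ey = (4.1428,-2.7375)

4.14 -2.74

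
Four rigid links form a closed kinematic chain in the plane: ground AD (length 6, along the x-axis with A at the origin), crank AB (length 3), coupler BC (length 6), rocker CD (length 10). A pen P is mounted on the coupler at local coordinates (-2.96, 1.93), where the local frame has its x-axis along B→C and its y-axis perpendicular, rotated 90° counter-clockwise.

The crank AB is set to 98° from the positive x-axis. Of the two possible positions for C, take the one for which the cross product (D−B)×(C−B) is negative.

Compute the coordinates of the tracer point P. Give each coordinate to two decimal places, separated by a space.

2.85 4.33

A=(0,0), D=(6.00,0)
B = A + 3.00·(cos98°, sin98°) = (-0.4175, 2.9708)
|BD| = 7.0718
circle(B,6.00) ∩ circle(D,10.00): a=-0.9891, h=5.9179
  candidates: C₊=(1.1709,8.7567) cross=41.850; C₋=(-3.8012,-1.9841) cross=-41.850
  mode - wants cross < 0 → take C=(-3.8012,-1.9841) (cross=-41.850)
ex = (C−B)/|BC| = (-0.5639,-0.8258); ey = (0.8258,-0.5639)
P = B + -2.96·ex + 1.93·ey = (2.8456,4.3268)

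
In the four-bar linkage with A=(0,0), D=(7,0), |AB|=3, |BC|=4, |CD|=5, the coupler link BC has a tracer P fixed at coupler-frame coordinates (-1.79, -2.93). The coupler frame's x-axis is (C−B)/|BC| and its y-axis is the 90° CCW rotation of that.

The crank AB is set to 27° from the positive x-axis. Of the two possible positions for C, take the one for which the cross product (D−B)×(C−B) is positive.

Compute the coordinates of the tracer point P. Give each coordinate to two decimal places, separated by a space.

3.99 -1.81

A=(0,0), D=(7.00,0)
B = A + 3.00·(cos27°, sin27°) = (2.6730, 1.3620)
|BD| = 4.5363
circle(B,4.00) ∩ circle(D,5.00): a=1.2761, h=3.7910
  candidates: C₊=(5.0285,4.5949) cross=17.197; C₋=(2.7521,-2.6372) cross=-17.197
  mode + wants cross > 0 → take C=(5.0285,4.5949) (cross=17.197)
ex = (C−B)/|BC| = (0.5889,0.8082); ey = (-0.8082,0.5889)
P = B + -1.79·ex + -2.93·ey = (3.9871,-1.8101)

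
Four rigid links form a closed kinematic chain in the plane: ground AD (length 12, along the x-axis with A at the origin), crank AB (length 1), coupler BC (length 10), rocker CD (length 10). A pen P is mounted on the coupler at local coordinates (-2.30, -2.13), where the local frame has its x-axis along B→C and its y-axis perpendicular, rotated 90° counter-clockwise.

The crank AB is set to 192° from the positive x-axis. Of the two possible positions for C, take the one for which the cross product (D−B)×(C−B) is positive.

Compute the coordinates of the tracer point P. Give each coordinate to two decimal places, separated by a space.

-0.80 -3.34

A=(0,0), D=(12.00,0)
B = A + 1.00·(cos192°, sin192°) = (-0.9781, -0.2079)
|BD| = 12.9798
circle(B,10.00) ∩ circle(D,10.00): a=6.4899, h=7.6080
  candidates: C₊=(5.3891,7.5030) cross=98.750; C₋=(5.6328,-7.7109) cross=-98.750
  mode + wants cross > 0 → take C=(5.3891,7.5030) (cross=98.750)
ex = (C−B)/|BC| = (0.6367,0.7711); ey = (-0.7711,0.6367)
P = B + -2.30·ex + -2.13·ey = (-0.8002,-3.3376)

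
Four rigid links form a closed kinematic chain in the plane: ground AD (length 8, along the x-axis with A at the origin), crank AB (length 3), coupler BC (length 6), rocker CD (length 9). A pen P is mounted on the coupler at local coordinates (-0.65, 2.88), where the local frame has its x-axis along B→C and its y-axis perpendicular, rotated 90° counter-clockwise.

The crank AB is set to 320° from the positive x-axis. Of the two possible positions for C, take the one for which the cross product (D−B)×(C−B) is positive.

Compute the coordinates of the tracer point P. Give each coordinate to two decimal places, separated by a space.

-0.02 -3.76

A=(0,0), D=(8.00,0)
B = A + 3.00·(cos320°, sin320°) = (2.2981, -1.9284)
|BD| = 6.0191
circle(B,6.00) ∩ circle(D,9.00): a=-0.7285, h=5.9556
  candidates: C₊=(-0.3000,3.4799) cross=35.848; C₋=(3.5160,-7.8035) cross=-35.848
  mode + wants cross > 0 → take C=(-0.3000,3.4799) (cross=35.848)
ex = (C−B)/|BC| = (-0.4330,0.9014); ey = (-0.9014,-0.4330)
P = B + -0.65·ex + 2.88·ey = (-0.0164,-3.7614)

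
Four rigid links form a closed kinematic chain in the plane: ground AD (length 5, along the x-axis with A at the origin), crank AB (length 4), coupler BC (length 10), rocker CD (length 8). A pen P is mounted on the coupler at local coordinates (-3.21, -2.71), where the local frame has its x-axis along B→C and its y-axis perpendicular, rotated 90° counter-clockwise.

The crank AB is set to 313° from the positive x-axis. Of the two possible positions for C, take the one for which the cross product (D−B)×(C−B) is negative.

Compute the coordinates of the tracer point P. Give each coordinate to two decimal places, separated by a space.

-0.27 -5.87

A=(0,0), D=(5.00,0)
B = A + 4.00·(cos313°, sin313°) = (2.7280, -2.9254)
|BD| = 3.7041
circle(B,10.00) ∩ circle(D,8.00): a=6.7116, h=7.4132
  candidates: C₊=(0.9899,6.9224) cross=27.459; C₋=(12.6996,-2.1718) cross=-27.459
  mode - wants cross < 0 → take C=(12.6996,-2.1718) (cross=-27.459)
ex = (C−B)/|BC| = (0.9972,0.0754); ey = (-0.0754,0.9972)
P = B + -3.21·ex + -2.71·ey = (-0.2687,-5.8696)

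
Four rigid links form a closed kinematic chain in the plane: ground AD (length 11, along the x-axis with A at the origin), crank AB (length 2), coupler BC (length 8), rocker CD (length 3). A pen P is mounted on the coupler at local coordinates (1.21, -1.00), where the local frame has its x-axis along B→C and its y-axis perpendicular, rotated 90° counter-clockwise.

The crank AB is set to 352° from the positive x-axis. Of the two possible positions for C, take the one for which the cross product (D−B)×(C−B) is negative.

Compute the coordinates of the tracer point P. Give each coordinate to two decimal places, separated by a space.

A=(0,0), D=(11.00,0)
B = A + 2.00·(cos352°, sin352°) = (1.9805, -0.2783)
|BD| = 9.0238
circle(B,8.00) ∩ circle(D,3.00): a=7.5594, h=2.6183
  candidates: C₊=(9.4556,2.5719) cross=23.627; C₋=(9.6171,-2.6622) cross=-23.627
  mode - wants cross < 0 → take C=(9.6171,-2.6622) (cross=-23.627)
ex = (C−B)/|BC| = (0.9546,-0.2980); ey = (0.2980,0.9546)
P = B + 1.21·ex + -1.00·ey = (2.8376,-1.5935)

2.84 -1.59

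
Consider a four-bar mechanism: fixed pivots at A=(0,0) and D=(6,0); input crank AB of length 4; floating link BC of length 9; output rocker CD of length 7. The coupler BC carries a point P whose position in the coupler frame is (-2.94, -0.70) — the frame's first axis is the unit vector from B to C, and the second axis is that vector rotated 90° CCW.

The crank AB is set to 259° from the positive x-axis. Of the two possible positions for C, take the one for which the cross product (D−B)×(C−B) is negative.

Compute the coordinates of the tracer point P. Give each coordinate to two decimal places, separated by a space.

A=(0,0), D=(6.00,0)
B = A + 4.00·(cos259°, sin259°) = (-0.7632, -3.9265)
|BD| = 7.8204
circle(B,9.00) ∩ circle(D,7.00): a=5.9561, h=6.7472
  candidates: C₊=(1.0001,4.8991) cross=52.766; C₋=(7.7754,-6.7711) cross=-52.766
  mode - wants cross < 0 → take C=(7.7754,-6.7711) (cross=-52.766)
ex = (C−B)/|BC| = (0.9487,-0.3161); ey = (0.3161,0.9487)
P = B + -2.94·ex + -0.70·ey = (-3.7738,-3.6614)

-3.77 -3.66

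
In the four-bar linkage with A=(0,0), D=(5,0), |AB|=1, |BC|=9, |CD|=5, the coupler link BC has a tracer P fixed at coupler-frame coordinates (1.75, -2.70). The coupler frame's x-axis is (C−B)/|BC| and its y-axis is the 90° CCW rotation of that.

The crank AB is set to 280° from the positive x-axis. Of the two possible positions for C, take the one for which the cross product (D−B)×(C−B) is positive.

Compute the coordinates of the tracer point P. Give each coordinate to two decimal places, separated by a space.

3.19 -2.11

A=(0,0), D=(5.00,0)
B = A + 1.00·(cos280°, sin280°) = (0.1736, -0.9848)
|BD| = 4.9258
circle(B,9.00) ∩ circle(D,5.00): a=8.1473, h=3.8239
  candidates: C₊=(7.3919,4.3908) cross=18.836; C₋=(8.9209,-3.1026) cross=-18.836
  mode + wants cross > 0 → take C=(7.3919,4.3908) (cross=18.836)
ex = (C−B)/|BC| = (0.8020,0.5973); ey = (-0.5973,0.8020)
P = B + 1.75·ex + -2.70·ey = (3.1899,-2.1050)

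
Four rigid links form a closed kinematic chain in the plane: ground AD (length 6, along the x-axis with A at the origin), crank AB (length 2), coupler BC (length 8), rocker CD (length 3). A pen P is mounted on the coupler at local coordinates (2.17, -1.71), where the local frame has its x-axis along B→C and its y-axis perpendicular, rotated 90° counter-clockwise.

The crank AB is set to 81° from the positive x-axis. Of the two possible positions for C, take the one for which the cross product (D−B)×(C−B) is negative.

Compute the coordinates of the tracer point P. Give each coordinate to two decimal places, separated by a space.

0.98 -0.71

A=(0,0), D=(6.00,0)
B = A + 2.00·(cos81°, sin81°) = (0.3129, 1.9754)
|BD| = 6.0204
circle(B,8.00) ∩ circle(D,3.00): a=7.5780, h=2.5640
  candidates: C₊=(8.3126,1.9110) cross=15.436; C₋=(6.6301,-2.9331) cross=-15.436
  mode - wants cross < 0 → take C=(6.6301,-2.9331) (cross=-15.436)
ex = (C−B)/|BC| = (0.7896,-0.6136); ey = (0.6136,0.7896)
P = B + 2.17·ex + -1.71·ey = (0.9772,-0.7063)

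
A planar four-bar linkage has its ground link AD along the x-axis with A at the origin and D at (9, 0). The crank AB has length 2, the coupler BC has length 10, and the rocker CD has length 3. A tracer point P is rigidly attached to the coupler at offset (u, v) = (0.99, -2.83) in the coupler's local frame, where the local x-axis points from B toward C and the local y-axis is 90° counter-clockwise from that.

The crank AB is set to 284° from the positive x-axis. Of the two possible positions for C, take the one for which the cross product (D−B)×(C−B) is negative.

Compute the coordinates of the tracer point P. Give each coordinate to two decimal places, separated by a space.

1.28 -4.83

A=(0,0), D=(9.00,0)
B = A + 2.00·(cos284°, sin284°) = (0.4838, -1.9406)
|BD| = 8.7345
circle(B,10.00) ∩ circle(D,3.00): a=9.5765, h=2.8794
  candidates: C₊=(9.1812,2.9945) cross=25.150; C₋=(10.4607,-2.6204) cross=-25.150
  mode - wants cross < 0 → take C=(10.4607,-2.6204) (cross=-25.150)
ex = (C−B)/|BC| = (0.9977,-0.0680); ey = (0.0680,0.9977)
P = B + 0.99·ex + -2.83·ey = (1.2792,-4.8313)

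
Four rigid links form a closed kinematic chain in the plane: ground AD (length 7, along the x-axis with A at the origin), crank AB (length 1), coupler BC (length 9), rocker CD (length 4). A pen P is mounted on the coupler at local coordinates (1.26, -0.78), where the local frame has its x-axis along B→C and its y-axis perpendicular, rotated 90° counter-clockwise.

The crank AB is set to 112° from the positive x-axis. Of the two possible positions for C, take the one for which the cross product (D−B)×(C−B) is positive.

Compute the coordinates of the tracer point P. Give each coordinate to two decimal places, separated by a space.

1.07 0.60

A=(0,0), D=(7.00,0)
B = A + 1.00·(cos112°, sin112°) = (-0.3746, 0.9272)
|BD| = 7.4327
circle(B,9.00) ∩ circle(D,4.00): a=8.0889, h=3.9458
  candidates: C₊=(8.1433,3.8331) cross=29.328; C₋=(7.1589,-3.9968) cross=-29.328
  mode + wants cross > 0 → take C=(8.1433,3.8331) (cross=29.328)
ex = (C−B)/|BC| = (0.9464,0.3229); ey = (-0.3229,0.9464)
P = B + 1.26·ex + -0.78·ey = (1.0698,0.5958)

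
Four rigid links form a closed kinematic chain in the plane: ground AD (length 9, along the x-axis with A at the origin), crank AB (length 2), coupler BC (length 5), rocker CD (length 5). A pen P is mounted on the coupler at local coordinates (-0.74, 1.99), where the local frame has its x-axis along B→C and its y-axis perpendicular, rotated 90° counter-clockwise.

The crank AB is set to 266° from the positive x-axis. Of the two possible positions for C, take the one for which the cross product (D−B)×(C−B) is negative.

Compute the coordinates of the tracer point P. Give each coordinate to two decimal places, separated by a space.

A=(0,0), D=(9.00,0)
B = A + 2.00·(cos266°, sin266°) = (-0.1395, -1.9951)
|BD| = 9.3547
circle(B,5.00) ∩ circle(D,5.00): a=4.6774, h=1.7670
  candidates: C₊=(4.0534,0.7288) cross=16.530; C₋=(4.8071,-2.7239) cross=-16.530
  mode - wants cross < 0 → take C=(4.8071,-2.7239) (cross=-16.530)
ex = (C−B)/|BC| = (0.9893,-0.1458); ey = (0.1458,0.9893)
P = B + -0.74·ex + 1.99·ey = (-0.5816,0.0815)

-0.58 0.08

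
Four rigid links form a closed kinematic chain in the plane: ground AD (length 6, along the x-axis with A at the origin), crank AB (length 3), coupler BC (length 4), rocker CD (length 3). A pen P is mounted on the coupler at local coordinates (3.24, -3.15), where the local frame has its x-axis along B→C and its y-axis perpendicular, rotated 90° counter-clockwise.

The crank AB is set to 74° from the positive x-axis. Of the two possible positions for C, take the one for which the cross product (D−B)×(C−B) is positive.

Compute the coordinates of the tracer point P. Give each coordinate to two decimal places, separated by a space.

3.97 -0.36

A=(0,0), D=(6.00,0)
B = A + 3.00·(cos74°, sin74°) = (0.8269, 2.8838)
|BD| = 5.9226
circle(B,4.00) ∩ circle(D,3.00): a=3.5523, h=1.8389
  candidates: C₊=(4.8250,2.7603) cross=10.891; C₋=(3.0343,-0.4520) cross=-10.891
  mode + wants cross > 0 → take C=(4.8250,2.7603) (cross=10.891)
ex = (C−B)/|BC| = (0.9995,-0.0309); ey = (0.0309,0.9995)
P = B + 3.24·ex + -3.15·ey = (3.9681,-0.3647)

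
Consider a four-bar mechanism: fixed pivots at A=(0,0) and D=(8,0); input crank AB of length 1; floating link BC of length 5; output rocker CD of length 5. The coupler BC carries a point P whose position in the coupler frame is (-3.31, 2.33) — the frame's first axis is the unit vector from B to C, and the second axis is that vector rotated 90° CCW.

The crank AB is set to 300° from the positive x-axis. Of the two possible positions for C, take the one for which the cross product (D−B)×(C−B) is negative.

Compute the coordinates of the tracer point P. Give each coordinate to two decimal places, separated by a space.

A=(0,0), D=(8.00,0)
B = A + 1.00·(cos300°, sin300°) = (0.5000, -0.8660)
|BD| = 7.5498
circle(B,5.00) ∩ circle(D,5.00): a=3.7749, h=3.2787
  candidates: C₊=(3.8739,2.8241) cross=24.754; C₋=(4.6261,-3.6901) cross=-24.754
  mode - wants cross < 0 → take C=(4.6261,-3.6901) (cross=-24.754)
ex = (C−B)/|BC| = (0.8252,-0.5648); ey = (0.5648,0.8252)
P = B + -3.31·ex + 2.33·ey = (-0.9155,2.9263)

-0.92 2.93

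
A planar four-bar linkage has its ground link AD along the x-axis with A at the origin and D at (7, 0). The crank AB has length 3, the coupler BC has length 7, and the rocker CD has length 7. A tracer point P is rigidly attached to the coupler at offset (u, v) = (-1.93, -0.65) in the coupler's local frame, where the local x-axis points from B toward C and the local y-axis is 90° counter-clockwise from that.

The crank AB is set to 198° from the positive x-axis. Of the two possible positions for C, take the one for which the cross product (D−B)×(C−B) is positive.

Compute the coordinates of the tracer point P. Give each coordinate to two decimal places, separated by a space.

A=(0,0), D=(7.00,0)
B = A + 3.00·(cos198°, sin198°) = (-2.8532, -0.9271)
|BD| = 9.8967
circle(B,7.00) ∩ circle(D,7.00): a=4.9483, h=4.9512
  candidates: C₊=(1.6096,4.4659) cross=49.000; C₋=(2.5372,-5.3929) cross=-49.000
  mode + wants cross > 0 → take C=(1.6096,4.4659) (cross=49.000)
ex = (C−B)/|BC| = (0.6375,0.7704); ey = (-0.7704,0.6375)
P = B + -1.93·ex + -0.65·ey = (-3.5829,-2.8284)

-3.58 -2.83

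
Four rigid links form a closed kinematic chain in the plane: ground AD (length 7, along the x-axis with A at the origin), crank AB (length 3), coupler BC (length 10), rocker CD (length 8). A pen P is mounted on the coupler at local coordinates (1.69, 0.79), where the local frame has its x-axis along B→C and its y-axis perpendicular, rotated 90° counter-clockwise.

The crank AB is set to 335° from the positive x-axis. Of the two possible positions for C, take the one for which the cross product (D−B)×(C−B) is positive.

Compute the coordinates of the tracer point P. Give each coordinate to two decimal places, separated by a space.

A=(0,0), D=(7.00,0)
B = A + 3.00·(cos335°, sin335°) = (2.7189, -1.2679)
|BD| = 4.4649
circle(B,10.00) ∩ circle(D,8.00): a=6.2639, h=7.7951
  candidates: C₊=(6.5115,7.9851) cross=34.804; C₋=(10.9385,-6.9634) cross=-34.804
  mode + wants cross > 0 → take C=(6.5115,7.9851) (cross=34.804)
ex = (C−B)/|BC| = (0.3793,0.9253); ey = (-0.9253,0.3793)
P = B + 1.69·ex + 0.79·ey = (2.6289,0.5955)

2.63 0.60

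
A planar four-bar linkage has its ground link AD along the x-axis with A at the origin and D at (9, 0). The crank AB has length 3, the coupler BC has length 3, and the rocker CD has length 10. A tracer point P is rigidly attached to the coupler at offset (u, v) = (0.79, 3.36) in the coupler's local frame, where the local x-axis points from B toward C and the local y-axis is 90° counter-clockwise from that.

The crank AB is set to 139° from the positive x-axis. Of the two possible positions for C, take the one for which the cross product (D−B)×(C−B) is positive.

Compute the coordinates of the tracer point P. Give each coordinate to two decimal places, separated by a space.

-4.06 4.91

A=(0,0), D=(9.00,0)
B = A + 3.00·(cos139°, sin139°) = (-2.2641, 1.9682)
|BD| = 11.4348
circle(B,3.00) ∩ circle(D,10.00): a=1.7383, h=2.4451
  candidates: C₊=(-0.1309,4.0775) cross=27.959; C₋=(-0.9726,-0.7396) cross=-27.959
  mode + wants cross > 0 → take C=(-0.1309,4.0775) (cross=27.959)
ex = (C−B)/|BC| = (0.7111,0.7031); ey = (-0.7031,0.7111)
P = B + 0.79·ex + 3.36·ey = (-4.0649,4.9128)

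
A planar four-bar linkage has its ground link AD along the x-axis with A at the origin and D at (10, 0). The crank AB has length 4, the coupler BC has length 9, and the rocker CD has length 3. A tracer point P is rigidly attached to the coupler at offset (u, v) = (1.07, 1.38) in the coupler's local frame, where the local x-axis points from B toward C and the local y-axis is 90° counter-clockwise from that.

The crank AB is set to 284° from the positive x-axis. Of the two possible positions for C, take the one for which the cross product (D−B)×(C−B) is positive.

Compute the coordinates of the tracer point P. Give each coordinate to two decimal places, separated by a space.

0.87 -2.14

A=(0,0), D=(10.00,0)
B = A + 4.00·(cos284°, sin284°) = (0.9677, -3.8812)
|BD| = 9.8309
circle(B,9.00) ∩ circle(D,3.00): a=8.5774, h=2.7256
  candidates: C₊=(7.7723,2.0093) cross=26.795; C₋=(9.9244,-2.9990) cross=-26.795
  mode + wants cross > 0 → take C=(7.7723,2.0093) (cross=26.795)
ex = (C−B)/|BC| = (0.7561,0.6545); ey = (-0.6545,0.7561)
P = B + 1.07·ex + 1.38·ey = (0.8735,-2.1375)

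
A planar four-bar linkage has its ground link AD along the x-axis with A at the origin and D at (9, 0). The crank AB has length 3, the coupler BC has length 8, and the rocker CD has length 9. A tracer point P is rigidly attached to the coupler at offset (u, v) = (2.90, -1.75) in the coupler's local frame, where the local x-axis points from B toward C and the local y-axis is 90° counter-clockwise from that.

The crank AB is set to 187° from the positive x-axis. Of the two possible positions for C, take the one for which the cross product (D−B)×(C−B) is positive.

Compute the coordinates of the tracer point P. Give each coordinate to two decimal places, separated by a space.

A=(0,0), D=(9.00,0)
B = A + 3.00·(cos187°, sin187°) = (-2.9776, -0.3656)
|BD| = 11.9832
circle(B,8.00) ∩ circle(D,9.00): a=5.2823, h=6.0081
  candidates: C₊=(2.1189,5.8009) cross=71.997; C₋=(2.4855,-6.2098) cross=-71.997
  mode + wants cross > 0 → take C=(2.1189,5.8009) (cross=71.997)
ex = (C−B)/|BC| = (0.6371,0.7708); ey = (-0.7708,0.6371)
P = B + 2.90·ex + -1.75·ey = (0.2188,0.7549)

0.22 0.75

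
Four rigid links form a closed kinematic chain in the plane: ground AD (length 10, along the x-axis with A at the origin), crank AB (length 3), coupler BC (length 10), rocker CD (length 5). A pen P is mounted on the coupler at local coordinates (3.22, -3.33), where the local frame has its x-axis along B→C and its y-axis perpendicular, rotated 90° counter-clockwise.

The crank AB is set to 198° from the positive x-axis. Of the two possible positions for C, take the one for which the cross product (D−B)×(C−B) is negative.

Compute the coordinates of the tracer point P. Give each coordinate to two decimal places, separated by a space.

-0.72 -5.04

A=(0,0), D=(10.00,0)
B = A + 3.00·(cos198°, sin198°) = (-2.8532, -0.9271)
|BD| = 12.8866
circle(B,10.00) ∩ circle(D,5.00): a=9.3533, h=3.5378
  candidates: C₊=(6.2214,3.2744) cross=45.590; C₋=(6.7304,-3.7828) cross=-45.590
  mode - wants cross < 0 → take C=(6.7304,-3.7828) (cross=-45.590)
ex = (C−B)/|BC| = (0.9584,-0.2856); ey = (0.2856,0.9584)
P = B + 3.22·ex + -3.33·ey = (-0.7182,-5.0379)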